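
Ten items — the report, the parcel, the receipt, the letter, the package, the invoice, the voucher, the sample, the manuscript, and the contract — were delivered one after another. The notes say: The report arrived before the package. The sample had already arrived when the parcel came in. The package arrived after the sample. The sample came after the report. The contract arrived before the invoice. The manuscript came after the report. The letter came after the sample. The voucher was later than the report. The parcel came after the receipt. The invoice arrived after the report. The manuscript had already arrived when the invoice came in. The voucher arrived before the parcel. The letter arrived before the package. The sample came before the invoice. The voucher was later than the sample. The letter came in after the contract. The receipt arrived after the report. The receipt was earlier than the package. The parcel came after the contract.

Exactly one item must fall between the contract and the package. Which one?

the letter

Tracing the constraints gives the contract → the letter → the package, so the letter sits after the contract and before the package.
No other item is forced both after the contract and before the package.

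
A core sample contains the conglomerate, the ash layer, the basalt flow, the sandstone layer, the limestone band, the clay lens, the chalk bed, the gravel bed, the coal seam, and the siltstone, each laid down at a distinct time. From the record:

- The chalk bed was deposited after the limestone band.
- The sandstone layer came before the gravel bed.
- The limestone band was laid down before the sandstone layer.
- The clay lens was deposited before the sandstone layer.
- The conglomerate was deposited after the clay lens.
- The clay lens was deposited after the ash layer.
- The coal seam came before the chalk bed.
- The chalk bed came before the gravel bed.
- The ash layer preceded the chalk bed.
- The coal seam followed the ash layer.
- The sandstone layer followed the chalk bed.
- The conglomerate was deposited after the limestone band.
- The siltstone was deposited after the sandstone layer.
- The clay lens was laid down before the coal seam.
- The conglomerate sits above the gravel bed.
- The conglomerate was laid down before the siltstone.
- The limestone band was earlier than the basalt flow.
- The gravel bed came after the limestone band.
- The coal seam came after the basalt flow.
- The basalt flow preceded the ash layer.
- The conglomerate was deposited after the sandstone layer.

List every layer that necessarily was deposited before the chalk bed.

the ash layer, the basalt flow, the clay lens, the coal seam, the limestone band

Directly stated before the chalk bed: the ash layer, the coal seam, and the limestone band.
The basalt flow reaches the chalk bed via the basalt flow → the ash layer → the chalk bed.
The clay lens reaches the chalk bed via the clay lens → the coal seam → the chalk bed.
No chain forces the siltstone (or any of the others) ahead of the chalk bed.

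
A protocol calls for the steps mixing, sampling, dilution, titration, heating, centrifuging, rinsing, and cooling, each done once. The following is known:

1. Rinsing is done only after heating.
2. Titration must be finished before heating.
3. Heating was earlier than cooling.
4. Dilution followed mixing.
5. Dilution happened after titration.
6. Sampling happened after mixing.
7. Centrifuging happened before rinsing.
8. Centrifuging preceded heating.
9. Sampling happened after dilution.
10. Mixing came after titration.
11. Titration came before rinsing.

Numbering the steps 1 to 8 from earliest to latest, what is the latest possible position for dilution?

7

Dilution must come before sampling — 1 step forced after it.
Everything else can be placed before dilution in some valid order, so dilution can sit as late as position 8 − 1 = 7.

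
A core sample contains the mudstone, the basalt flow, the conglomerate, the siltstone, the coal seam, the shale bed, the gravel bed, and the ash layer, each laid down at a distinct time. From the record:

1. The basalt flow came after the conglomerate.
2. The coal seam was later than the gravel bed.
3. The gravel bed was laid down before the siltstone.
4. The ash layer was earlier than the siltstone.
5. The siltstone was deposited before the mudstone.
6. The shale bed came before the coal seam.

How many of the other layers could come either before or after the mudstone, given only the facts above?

Forced before the mudstone: the ash layer, the gravel bed, and the siltstone.
That leaves the basalt flow, the coal seam, the conglomerate, and the shale bed with no forced order relative to the mudstone — 4.

4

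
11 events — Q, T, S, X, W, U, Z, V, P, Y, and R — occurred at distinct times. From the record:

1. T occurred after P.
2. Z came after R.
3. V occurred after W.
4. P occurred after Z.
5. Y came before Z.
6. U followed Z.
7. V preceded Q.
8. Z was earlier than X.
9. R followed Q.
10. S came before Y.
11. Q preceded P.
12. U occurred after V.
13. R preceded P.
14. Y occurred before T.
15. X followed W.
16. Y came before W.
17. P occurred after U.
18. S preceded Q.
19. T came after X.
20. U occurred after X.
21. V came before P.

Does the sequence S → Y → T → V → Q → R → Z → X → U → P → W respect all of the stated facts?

The constraints require X before T, but in the proposed sequence T appears ahead of X. That one violation is enough.

no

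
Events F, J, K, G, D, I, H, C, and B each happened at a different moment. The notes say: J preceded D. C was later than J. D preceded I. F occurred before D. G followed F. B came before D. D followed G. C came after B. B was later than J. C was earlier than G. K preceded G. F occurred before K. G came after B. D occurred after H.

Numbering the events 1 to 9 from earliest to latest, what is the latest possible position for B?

B must come before C, D, G, and I — 4 events forced after it.
Everything else can be placed before B in some valid order, so B can sit as late as position 9 − 4 = 5.

5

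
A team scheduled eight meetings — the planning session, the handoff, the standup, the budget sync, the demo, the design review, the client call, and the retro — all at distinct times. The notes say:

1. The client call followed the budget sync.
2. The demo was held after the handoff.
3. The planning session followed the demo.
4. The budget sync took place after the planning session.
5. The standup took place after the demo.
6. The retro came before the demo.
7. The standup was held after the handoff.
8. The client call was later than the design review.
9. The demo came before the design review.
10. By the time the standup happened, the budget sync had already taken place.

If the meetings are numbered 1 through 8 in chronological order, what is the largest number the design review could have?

7

The design review must come before the client call — 1 meeting forced after it.
Everything else can be placed before the design review in some valid order, so the design review can sit as late as position 8 − 1 = 7.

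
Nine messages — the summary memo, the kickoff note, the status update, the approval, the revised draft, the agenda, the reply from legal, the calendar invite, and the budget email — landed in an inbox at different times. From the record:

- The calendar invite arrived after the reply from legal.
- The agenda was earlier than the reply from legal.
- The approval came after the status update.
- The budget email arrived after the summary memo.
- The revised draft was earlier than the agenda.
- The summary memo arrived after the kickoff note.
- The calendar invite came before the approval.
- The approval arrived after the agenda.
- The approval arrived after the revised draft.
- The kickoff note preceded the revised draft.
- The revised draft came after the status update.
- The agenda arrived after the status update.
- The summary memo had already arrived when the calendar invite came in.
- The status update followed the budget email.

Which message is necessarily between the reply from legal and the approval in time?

the calendar invite

Tracing the constraints gives the reply from legal → the calendar invite → the approval, so the calendar invite sits after the reply from legal and before the approval.
No other message is forced both after the reply from legal and before the approval.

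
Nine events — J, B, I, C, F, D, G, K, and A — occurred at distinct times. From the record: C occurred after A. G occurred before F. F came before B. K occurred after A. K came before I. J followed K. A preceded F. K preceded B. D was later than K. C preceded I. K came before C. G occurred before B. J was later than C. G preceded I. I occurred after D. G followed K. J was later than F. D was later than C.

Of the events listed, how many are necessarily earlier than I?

Directly stated before I: C, D, G, and K.
A reaches I via A → C → I.
That's A, C, D, G, and K — 5 in all.

5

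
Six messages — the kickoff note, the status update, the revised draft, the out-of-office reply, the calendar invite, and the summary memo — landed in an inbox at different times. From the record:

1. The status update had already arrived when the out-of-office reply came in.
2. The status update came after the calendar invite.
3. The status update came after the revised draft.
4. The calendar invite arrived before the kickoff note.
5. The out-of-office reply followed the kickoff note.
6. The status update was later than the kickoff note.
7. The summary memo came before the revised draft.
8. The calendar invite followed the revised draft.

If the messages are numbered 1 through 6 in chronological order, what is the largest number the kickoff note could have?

4

The kickoff note must come before the out-of-office reply and the status update — 2 messages forced after it.
Everything else can be placed before the kickoff note in some valid order, so the kickoff note can sit as late as position 6 − 2 = 4.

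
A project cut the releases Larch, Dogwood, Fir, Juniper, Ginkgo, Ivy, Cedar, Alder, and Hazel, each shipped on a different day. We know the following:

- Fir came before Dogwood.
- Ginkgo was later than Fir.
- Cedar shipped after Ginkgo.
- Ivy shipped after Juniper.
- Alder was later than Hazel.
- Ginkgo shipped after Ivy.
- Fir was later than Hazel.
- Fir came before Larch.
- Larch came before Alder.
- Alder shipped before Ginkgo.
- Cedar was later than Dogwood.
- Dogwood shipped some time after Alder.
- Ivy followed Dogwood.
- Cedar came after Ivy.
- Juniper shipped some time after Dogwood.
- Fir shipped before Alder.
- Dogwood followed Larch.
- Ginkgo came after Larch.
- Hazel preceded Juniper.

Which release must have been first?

Hazel has a chain of constraints placing it before every other release, so Hazel must be first.

Hazel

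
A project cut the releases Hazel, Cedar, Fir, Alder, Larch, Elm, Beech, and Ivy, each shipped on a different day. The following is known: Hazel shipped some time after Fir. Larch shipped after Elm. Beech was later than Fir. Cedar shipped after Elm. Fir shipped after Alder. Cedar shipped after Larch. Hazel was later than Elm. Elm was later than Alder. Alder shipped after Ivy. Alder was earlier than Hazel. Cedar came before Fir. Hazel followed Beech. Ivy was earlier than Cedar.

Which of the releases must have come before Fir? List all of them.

Alder, Cedar, Elm, Ivy, Larch

Directly stated before Fir: Alder and Cedar.
Elm reaches Fir via Elm → Cedar → Fir.
Ivy reaches Fir via Ivy → Alder → Fir.
Larch reaches Fir via Larch → Cedar → Fir.
No chain forces Beech (or any of the others) ahead of Fir.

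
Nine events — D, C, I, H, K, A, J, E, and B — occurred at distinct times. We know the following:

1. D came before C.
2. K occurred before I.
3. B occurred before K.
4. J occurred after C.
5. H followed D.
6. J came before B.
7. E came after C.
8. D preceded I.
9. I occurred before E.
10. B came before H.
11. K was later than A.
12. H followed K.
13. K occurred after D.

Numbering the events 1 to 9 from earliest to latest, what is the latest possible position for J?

4

J must come before B, E, H, I, and K — 5 events forced after it.
Everything else can be placed before J in some valid order, so J can sit as late as position 9 − 5 = 4.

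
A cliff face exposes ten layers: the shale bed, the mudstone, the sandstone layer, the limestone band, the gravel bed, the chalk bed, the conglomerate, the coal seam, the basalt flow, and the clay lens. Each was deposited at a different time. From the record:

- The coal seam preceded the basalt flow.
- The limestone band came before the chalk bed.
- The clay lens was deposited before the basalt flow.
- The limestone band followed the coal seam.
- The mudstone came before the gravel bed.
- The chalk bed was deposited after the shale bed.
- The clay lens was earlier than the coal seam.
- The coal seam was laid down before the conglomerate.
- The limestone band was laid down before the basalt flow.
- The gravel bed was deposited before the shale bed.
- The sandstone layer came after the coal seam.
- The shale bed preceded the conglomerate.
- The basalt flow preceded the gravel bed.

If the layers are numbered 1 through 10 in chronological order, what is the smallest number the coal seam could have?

2

The clay lens must come before the coal seam — 1 forced predecessor.
Nothing else is forced ahead of the coal seam, so its earliest slot is position 1 + 1 = 2.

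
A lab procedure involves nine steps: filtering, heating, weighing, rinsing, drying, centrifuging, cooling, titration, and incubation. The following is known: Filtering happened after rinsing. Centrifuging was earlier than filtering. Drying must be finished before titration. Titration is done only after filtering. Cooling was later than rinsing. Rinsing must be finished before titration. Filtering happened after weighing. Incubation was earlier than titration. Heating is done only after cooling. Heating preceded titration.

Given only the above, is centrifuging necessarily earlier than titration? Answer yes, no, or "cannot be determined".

Chain the constraints: centrifuging → filtering → titration. Each link is directly stated, so centrifuging comes before titration.

yes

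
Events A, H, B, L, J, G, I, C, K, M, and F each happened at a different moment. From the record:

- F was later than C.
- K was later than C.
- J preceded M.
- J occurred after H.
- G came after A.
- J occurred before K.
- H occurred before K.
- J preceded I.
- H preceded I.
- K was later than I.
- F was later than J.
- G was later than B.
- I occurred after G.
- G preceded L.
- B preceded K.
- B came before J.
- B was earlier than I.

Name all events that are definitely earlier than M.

B, H, J

Directly stated before M: J.
B reaches M via B → J → M.
H reaches M via H → J → M.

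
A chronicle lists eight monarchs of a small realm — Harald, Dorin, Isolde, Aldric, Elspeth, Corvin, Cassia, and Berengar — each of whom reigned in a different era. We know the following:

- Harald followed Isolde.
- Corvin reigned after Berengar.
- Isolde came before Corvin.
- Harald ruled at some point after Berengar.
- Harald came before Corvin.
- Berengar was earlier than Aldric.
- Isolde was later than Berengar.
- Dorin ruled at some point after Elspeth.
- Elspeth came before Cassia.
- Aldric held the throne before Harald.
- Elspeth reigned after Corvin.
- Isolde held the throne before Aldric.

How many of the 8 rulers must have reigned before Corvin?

Directly stated before Corvin: Berengar, Harald, and Isolde.
Aldric reaches Corvin via Aldric → Harald → Corvin.
No chain forces Elspeth (or any of the others) ahead of Corvin.
That's Aldric, Berengar, Harald, and Isolde — 4 in all.

4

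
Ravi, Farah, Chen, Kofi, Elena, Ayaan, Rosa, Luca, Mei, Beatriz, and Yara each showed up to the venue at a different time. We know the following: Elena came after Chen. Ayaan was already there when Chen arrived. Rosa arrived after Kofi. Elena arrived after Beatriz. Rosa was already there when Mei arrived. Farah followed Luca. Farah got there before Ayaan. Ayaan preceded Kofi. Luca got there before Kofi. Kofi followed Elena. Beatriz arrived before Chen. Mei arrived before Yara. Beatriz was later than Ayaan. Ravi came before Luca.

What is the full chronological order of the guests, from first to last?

Ravi, Luca, Farah, Ayaan, Beatriz, Chen, Elena, Kofi, Rosa, Mei, Yara

The constraints fix every adjacent pair, so only one ordering works:
Ravi → Luca → Farah → Ayaan → Beatriz → Chen → Elena → Kofi → Rosa → Mei → Yara.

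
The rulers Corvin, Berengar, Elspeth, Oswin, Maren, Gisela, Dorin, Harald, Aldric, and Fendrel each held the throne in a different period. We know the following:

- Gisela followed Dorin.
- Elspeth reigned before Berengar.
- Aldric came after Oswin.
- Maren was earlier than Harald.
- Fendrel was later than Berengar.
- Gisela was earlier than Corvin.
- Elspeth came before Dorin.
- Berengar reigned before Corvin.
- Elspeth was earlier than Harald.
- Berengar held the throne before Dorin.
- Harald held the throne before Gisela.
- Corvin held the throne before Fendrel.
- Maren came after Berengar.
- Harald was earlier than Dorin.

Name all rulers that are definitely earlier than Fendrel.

Directly stated before Fendrel: Berengar and Corvin.
Dorin reaches Fendrel via Dorin → Gisela → Corvin → Fendrel.
Elspeth reaches Fendrel via Elspeth → Berengar → Fendrel.
Gisela reaches Fendrel via Gisela → Corvin → Fendrel.
Likewise Harald and Maren each reach Fendrel by chaining the stated constraints.

Berengar, Corvin, Dorin, Elspeth, Gisela, Harald, Maren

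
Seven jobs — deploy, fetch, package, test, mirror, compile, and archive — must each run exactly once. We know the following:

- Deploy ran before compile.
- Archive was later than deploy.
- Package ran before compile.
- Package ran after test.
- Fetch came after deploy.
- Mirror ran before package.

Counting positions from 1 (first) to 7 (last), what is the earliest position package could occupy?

3

Mirror and test must both come before package — 2 forced predecessors.
Nothing else is forced ahead of package, so its earliest slot is position 2 + 1 = 3.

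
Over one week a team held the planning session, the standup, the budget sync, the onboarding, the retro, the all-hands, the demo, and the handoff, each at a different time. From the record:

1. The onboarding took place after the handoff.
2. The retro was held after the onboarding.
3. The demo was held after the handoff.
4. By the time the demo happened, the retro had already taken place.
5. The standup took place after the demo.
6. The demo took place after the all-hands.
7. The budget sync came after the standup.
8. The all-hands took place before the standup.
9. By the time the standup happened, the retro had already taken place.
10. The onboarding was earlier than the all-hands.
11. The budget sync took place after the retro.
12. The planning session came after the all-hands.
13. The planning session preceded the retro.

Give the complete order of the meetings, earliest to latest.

the handoff, the onboarding, the all-hands, the planning session, the retro, the demo, the standup, the budget sync

The constraints fix every adjacent pair, so only one ordering works:
the handoff → the onboarding → the all-hands → the planning session → the retro → the demo → the standup → the budget sync.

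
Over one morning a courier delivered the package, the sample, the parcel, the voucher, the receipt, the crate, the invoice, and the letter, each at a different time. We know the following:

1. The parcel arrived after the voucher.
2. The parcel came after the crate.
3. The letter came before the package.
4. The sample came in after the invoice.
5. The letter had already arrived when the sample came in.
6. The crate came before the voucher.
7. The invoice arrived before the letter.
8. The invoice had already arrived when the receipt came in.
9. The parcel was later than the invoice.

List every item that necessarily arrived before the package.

Directly stated before the package: the letter.
The invoice reaches the package via the invoice → the letter → the package.

the invoice, the letter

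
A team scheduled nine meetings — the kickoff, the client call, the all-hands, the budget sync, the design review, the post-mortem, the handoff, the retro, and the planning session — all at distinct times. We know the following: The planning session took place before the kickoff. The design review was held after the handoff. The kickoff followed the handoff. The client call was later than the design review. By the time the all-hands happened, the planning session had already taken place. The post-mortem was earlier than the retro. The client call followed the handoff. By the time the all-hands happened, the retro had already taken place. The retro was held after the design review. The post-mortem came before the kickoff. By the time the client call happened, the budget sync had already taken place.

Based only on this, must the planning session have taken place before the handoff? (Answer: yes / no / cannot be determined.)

No chain of stated constraints runs from the planning session to the handoff, and none runs from the handoff to the planning session either.
So the relative order of the planning session and the handoff is not fixed by the given facts.

cannot be determined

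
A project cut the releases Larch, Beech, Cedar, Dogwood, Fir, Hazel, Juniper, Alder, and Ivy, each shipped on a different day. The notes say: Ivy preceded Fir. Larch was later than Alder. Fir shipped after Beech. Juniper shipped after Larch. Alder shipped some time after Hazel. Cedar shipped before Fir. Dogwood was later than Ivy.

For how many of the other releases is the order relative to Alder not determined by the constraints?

Forced before Alder: Hazel; forced after Alder: Juniper and Larch.
That leaves Beech, Cedar, Dogwood, Fir, and Ivy with no forced order relative to Alder — 5.

5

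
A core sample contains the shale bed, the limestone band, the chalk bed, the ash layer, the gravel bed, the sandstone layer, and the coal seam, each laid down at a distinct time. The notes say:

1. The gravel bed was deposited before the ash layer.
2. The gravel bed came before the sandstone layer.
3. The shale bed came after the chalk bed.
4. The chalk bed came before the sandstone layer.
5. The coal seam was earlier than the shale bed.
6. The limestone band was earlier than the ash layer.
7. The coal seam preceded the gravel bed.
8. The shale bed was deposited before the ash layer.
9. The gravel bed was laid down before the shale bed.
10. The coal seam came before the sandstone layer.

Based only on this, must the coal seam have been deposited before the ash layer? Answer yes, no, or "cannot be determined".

yes

Chain the constraints: the coal seam → the gravel bed → the ash layer. Each link is directly stated, so the coal seam comes before the ash layer.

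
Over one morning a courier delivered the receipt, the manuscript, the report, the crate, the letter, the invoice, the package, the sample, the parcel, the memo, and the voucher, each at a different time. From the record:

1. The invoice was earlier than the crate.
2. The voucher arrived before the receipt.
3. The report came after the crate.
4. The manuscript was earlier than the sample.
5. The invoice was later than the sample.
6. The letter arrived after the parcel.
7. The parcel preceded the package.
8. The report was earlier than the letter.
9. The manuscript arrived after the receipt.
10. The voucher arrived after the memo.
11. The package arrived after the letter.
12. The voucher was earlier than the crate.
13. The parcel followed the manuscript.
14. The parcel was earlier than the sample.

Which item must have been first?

The memo has a chain of constraints placing it before every other item, so the memo must be first.

the memo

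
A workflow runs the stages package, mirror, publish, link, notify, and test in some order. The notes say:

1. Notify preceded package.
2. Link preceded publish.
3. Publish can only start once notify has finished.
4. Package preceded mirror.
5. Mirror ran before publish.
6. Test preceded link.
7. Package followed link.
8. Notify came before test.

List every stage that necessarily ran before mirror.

Directly stated before mirror: package.
Link reaches mirror via link → package → mirror.
Notify reaches mirror via notify → package → mirror.
Test reaches mirror via test → link → package → mirror.
No chain forces publish ahead of mirror.

link, notify, package, test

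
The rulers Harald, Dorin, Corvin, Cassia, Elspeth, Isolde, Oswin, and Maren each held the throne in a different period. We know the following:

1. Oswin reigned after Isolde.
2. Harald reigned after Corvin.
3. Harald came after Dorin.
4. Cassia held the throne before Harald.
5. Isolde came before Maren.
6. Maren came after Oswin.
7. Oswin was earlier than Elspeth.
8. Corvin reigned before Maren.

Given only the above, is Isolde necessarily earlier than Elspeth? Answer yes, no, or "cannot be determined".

Chain the constraints: Isolde → Oswin → Elspeth. Each link is directly stated, so Isolde comes before Elspeth.

yes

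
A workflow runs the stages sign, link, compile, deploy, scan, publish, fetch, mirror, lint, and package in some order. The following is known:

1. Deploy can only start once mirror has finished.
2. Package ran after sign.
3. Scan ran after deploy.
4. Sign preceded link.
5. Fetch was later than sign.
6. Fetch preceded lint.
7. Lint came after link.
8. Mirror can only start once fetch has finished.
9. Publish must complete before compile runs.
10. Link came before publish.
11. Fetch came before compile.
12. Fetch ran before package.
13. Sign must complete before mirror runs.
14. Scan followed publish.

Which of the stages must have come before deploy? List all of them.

Directly stated before deploy: mirror.
Fetch reaches deploy via fetch → mirror → deploy.
Sign reaches deploy via sign → mirror → deploy.

fetch, mirror, sign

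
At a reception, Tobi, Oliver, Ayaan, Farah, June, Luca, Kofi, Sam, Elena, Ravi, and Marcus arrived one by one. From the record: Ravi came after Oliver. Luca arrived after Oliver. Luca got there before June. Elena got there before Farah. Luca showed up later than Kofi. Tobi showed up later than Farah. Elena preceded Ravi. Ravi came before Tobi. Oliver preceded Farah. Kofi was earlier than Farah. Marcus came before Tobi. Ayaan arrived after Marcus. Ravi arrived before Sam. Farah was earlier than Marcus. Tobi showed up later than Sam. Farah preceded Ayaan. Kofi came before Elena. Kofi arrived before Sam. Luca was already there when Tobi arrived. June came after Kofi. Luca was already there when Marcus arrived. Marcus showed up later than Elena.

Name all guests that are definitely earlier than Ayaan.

Directly stated before Ayaan: Farah and Marcus.
Elena reaches Ayaan via Elena → Farah → Ayaan.
Kofi reaches Ayaan via Kofi → Farah → Ayaan.
Luca reaches Ayaan via Luca → Marcus → Ayaan.
Likewise Oliver reaches Ayaan by chaining the stated constraints.

Elena, Farah, Kofi, Luca, Marcus, Oliver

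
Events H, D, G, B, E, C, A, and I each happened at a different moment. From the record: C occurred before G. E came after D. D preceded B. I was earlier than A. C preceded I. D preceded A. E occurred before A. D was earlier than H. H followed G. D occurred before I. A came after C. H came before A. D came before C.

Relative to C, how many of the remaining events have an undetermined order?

Forced before C: D; forced after C: A, G, H, and I.
That leaves B and E with no forced order relative to C — 2.

2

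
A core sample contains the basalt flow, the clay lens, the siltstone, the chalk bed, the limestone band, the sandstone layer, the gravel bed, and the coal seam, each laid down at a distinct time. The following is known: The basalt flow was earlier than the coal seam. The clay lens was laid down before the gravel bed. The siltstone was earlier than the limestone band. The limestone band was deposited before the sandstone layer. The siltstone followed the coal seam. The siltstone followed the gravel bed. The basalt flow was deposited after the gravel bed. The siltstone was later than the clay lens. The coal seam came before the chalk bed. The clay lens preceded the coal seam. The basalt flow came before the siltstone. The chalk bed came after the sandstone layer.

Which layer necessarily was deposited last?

the chalk bed

Every other layer has a chain of constraints placing it before the chalk bed, so the chalk bed is last.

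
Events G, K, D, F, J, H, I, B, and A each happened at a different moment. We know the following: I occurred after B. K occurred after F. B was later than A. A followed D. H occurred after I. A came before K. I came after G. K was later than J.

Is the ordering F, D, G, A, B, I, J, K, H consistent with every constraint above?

yes

Check each stated constraint against the proposed order — e.g. A is ahead of K; F is ahead of K. Every pair is in the required order; nothing is violated.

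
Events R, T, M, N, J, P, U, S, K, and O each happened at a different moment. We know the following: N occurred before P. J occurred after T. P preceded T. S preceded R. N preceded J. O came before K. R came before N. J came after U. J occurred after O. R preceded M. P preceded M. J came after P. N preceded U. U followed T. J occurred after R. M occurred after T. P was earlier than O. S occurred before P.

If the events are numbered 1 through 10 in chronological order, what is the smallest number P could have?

4

N, R, and S must all come before P — 3 forced predecessors.
Nothing else is forced ahead of P, so its earliest slot is position 3 + 1 = 4.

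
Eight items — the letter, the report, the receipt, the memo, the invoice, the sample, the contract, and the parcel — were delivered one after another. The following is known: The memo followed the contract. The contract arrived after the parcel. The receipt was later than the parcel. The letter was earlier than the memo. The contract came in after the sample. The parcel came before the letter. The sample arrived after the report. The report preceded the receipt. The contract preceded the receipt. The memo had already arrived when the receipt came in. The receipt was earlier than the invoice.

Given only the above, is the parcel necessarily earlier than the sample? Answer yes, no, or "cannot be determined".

cannot be determined

No chain of stated constraints runs from the parcel to the sample, and none runs from the sample to the parcel either.
So the relative order of the parcel and the sample is not fixed by the given facts.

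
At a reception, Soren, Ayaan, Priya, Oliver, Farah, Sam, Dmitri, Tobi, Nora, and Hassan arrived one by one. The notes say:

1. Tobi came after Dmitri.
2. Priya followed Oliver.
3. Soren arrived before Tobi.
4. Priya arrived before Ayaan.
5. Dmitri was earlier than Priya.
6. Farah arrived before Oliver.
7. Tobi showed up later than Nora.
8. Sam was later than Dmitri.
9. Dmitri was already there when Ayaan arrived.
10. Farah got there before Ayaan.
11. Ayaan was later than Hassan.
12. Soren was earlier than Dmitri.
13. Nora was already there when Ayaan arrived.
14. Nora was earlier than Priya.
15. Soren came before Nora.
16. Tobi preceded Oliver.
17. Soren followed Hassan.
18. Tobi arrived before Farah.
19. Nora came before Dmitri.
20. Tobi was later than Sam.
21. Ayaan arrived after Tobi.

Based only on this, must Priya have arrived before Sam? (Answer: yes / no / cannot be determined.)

no

Tracing the constraints gives Sam → Tobi → Oliver → Priya, so Sam must come before Priya.
That means Priya cannot be before Sam.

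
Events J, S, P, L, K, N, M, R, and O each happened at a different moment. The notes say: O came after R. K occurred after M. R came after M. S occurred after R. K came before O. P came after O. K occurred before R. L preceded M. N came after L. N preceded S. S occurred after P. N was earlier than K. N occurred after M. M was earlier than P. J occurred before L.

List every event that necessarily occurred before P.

J, K, L, M, N, O, R

Directly stated before P: M and O.
J reaches P via J → L → M → P.
K reaches P via K → O → P.
L reaches P via L → M → P.
Likewise N and R each reach P by chaining the stated constraints.
No chain forces S ahead of P.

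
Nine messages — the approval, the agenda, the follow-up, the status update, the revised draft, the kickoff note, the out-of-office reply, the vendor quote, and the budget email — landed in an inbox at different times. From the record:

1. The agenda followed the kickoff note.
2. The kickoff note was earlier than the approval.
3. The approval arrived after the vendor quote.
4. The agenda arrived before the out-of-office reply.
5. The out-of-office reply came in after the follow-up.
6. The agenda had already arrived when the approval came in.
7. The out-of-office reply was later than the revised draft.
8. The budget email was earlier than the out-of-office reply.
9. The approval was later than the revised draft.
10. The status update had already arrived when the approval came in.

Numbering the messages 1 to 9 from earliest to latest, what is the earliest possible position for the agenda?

The kickoff note must come before the agenda — 1 forced predecessor.
Nothing else is forced ahead of the agenda, so its earliest slot is position 1 + 1 = 2.

2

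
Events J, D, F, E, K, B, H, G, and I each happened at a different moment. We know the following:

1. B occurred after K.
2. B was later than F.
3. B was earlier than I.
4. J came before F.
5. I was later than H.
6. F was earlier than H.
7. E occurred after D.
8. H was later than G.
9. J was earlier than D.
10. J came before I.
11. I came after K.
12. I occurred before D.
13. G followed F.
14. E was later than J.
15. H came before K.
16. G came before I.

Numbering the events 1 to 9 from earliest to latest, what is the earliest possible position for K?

F, G, H, and J must all come before K — 4 forced predecessors.
Nothing else is forced ahead of K, so its earliest slot is position 4 + 1 = 5.

5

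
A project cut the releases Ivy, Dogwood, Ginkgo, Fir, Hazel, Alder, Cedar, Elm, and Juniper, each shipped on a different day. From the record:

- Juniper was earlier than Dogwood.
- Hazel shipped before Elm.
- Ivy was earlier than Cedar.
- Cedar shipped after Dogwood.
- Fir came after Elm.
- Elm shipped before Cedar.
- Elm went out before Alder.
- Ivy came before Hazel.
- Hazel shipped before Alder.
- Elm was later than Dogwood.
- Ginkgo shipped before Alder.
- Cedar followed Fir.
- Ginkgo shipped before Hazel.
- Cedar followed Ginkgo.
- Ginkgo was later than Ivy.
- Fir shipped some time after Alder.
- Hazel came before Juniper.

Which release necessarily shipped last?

Cedar

Every other release has a chain of constraints placing it before Cedar, so Cedar is last.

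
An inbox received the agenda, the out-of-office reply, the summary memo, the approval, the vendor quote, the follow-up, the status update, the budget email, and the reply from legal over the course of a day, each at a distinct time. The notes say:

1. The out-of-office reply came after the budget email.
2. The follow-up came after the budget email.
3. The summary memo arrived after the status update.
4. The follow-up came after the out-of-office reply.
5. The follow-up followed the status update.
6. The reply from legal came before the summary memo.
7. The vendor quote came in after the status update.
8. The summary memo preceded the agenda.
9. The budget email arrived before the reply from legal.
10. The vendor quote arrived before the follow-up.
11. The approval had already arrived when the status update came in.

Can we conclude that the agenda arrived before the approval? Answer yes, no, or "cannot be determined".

no

Tracing the constraints gives the approval → the status update → the summary memo → the agenda, so the approval must come before the agenda.
That means the agenda cannot be before the approval.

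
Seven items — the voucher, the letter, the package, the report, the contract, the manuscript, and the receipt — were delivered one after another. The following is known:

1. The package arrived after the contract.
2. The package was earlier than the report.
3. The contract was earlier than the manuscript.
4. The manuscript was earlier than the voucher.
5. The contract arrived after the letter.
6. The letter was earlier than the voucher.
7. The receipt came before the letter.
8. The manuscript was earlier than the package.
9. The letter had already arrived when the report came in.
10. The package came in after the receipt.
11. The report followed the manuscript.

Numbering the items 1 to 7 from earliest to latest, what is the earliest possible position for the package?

The contract, the letter, the manuscript, and the receipt must all come before the package — 4 forced predecessors.
Nothing else is forced ahead of the package, so its earliest slot is position 4 + 1 = 5.

5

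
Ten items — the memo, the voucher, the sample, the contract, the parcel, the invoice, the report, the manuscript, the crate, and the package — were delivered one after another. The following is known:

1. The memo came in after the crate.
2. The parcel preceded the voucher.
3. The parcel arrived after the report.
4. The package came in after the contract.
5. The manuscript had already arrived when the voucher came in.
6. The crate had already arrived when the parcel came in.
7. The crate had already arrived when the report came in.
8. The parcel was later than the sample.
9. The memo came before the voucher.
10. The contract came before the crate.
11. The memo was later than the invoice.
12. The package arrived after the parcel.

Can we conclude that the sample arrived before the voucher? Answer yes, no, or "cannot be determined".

Chain the constraints: the sample → the parcel → the voucher. Each link is directly stated, so the sample comes before the voucher.

yes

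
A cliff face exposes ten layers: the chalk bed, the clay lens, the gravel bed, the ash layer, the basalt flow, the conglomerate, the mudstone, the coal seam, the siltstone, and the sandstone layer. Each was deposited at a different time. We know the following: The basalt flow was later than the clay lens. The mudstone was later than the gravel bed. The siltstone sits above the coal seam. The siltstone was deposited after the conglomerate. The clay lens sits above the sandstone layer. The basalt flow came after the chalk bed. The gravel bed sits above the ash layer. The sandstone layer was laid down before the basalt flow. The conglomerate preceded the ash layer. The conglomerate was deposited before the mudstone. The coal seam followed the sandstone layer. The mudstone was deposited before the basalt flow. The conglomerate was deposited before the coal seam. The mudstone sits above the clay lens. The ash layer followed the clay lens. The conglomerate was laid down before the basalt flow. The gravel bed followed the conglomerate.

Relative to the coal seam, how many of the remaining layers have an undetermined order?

6

Forced before the coal seam: the conglomerate and the sandstone layer; forced after the coal seam: the siltstone.
That leaves the ash layer, the basalt flow, the chalk bed, the clay lens, the gravel bed, and the mudstone with no forced order relative to the coal seam — 6.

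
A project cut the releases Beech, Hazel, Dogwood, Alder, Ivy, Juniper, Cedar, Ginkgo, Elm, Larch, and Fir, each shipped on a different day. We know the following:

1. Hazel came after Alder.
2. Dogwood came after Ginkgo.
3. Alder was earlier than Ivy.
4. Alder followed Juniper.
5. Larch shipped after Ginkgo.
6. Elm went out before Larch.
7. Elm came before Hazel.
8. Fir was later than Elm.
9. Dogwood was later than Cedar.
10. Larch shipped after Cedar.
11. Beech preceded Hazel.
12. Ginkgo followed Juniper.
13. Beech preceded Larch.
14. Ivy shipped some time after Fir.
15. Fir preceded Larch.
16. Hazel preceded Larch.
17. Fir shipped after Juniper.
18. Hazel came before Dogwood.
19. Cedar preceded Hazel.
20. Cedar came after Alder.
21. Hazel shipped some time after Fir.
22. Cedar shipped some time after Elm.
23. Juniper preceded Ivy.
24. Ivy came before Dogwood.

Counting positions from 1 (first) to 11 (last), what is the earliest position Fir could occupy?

Elm and Juniper must both come before Fir — 2 forced predecessors.
Nothing else is forced ahead of Fir, so its earliest slot is position 2 + 1 = 3.

3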